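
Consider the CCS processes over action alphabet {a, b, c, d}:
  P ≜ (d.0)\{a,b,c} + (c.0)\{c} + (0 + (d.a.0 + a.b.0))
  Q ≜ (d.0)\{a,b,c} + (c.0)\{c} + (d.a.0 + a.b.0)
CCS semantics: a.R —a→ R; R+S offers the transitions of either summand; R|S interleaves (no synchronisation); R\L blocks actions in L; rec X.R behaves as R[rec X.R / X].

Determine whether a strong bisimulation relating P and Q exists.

P ~ Q

P's transition system — 5 states:
  s0 = (d.0)\{a,b,c} + (c.0)\{c} + (0 + (d.a.0 + a.b.0)) :: =a=> s1, =d=> s2, =d=> s3
  s1 = b.0 :: =b=> s4
  s2 = 0\{a,b,c} :: (no moves)
  s3 = a.0 :: =a=> s4
  s4 = 0 :: (no moves)
Q's transition system — 5 states:
  t0 = (d.0)\{a,b,c} + (c.0)\{c} + (d.a.0 + a.b.0) :: =a=> t1, =d=> t2, =d=> t3
  t1 = b.0 :: =b=> t4
  t2 = 0\{a,b,c} :: (no moves)
  t3 = a.0 :: =a=> t4
  t4 = 0 :: (no moves)
Coarsest stable partition (strong bisimilarity classes):
  B0 = {s0, t0}
  B1 = {s1, t1}
  B2 = {s2, s4, t2, t4}
  B3 = {s3, t3}
s0 ∈ B0, t0 ∈ B0 → same block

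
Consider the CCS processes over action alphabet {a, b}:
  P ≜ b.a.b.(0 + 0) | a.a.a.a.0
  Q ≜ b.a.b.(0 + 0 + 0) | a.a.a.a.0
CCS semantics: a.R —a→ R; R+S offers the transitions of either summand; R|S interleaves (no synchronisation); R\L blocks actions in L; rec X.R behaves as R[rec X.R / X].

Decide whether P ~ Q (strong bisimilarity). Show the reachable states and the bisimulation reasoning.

Reachable graph of P (20 states):
  s0 = b.a.b.(0 + 0) | a.a.a.a.0 has moves -a-> s1, -b-> s2
  s1 = b.a.b.(0 + 0) | a.a.a.0 has moves -a-> s3, -b-> s4
  s2 = a.b.(0 + 0) | a.a.a.a.0 has moves -a-> s4, -a-> s5
  s3 = b.a.b.(0 + 0) | a.a.0 has moves -a-> s6, -b-> s7
  s4 = a.b.(0 + 0) | a.a.a.0 has moves -a-> s7, -a-> s8
  s5 = b.(0 + 0) | a.a.a.a.0 has moves -a-> s8, -b-> s9
  s6 = b.a.b.(0 + 0) | a.0 has moves -a-> s10, -b-> s11
  s7 = a.b.(0 + 0) | a.a.0 has moves -a-> s11, -a-> s12
  s8 = b.(0 + 0) | a.a.a.0 has moves -a-> s12, -b-> s13
  s9 = (0 + 0) | a.a.a.a.0 has moves -a-> s13
  s10 = b.a.b.(0 + 0) | 0 has moves -b-> s14
  s11 = a.b.(0 + 0) | a.0 has moves -a-> s14, -a-> s15
  s12 = b.(0 + 0) | a.a.0 has moves -a-> s15, -b-> s16
  s13 = (0 + 0) | a.a.a.0 has moves -a-> s16
  s14 = a.b.(0 + 0) | 0 has moves -a-> s17
  s15 = b.(0 + 0) | a.0 has moves -a-> s17, -b-> s18
  s16 = (0 + 0) | a.a.0 has moves -a-> s18
  s17 = b.(0 + 0) | 0 has moves -b-> s19
  s18 = (0 + 0) | a.0 has moves -a-> s19
  s19 = (0 + 0) | 0 has moves deadlocked
Reachable graph of Q (20 states):
  t0 = b.a.b.(0 + 0 + 0) | a.a.a.a.0 has moves -a-> t1, -b-> t2
  t1 = b.a.b.(0 + 0 + 0) | a.a.a.0 has moves -a-> t3, -b-> t4
  t2 = a.b.(0 + 0 + 0) | a.a.a.a.0 has moves -a-> t4, -a-> t5
  t3 = b.a.b.(0 + 0 + 0) | a.a.0 has moves -a-> t6, -b-> t7
  t4 = a.b.(0 + 0 + 0) | a.a.a.0 has moves -a-> t7, -a-> t8
  t5 = b.(0 + 0 + 0) | a.a.a.a.0 has moves -a-> t8, -b-> t9
  t6 = b.a.b.(0 + 0 + 0) | a.0 has moves -a-> t10, -b-> t11
  t7 = a.b.(0 + 0 + 0) | a.a.0 has moves -a-> t11, -a-> t12
  t8 = b.(0 + 0 + 0) | a.a.a.0 has moves -a-> t12, -b-> t13
  t9 = (0 + 0 + 0) | a.a.a.a.0 has moves -a-> t13
  t10 = b.a.b.(0 + 0 + 0) | 0 has moves -b-> t14
  t11 = a.b.(0 + 0 + 0) | a.0 has moves -a-> t14, -a-> t15
  t12 = b.(0 + 0 + 0) | a.a.0 has moves -a-> t15, -b-> t16
  t13 = (0 + 0 + 0) | a.a.a.0 has moves -a-> t16
  t14 = a.b.(0 + 0 + 0) | 0 has moves -a-> t17
  t15 = b.(0 + 0 + 0) | a.0 has moves -a-> t17, -b-> t18
  t16 = (0 + 0 + 0) | a.a.0 has moves -a-> t18
  t17 = b.(0 + 0 + 0) | 0 has moves -b-> t19
  t18 = (0 + 0 + 0) | a.0 has moves -a-> t19
  t19 = (0 + 0 + 0) | 0 has moves deadlocked
Partition-refinement fixed point:
  B0 = {s0, t0}
  B1 = {s2, t2}
  B2 = {s4, t4}
  B3 = {s8, t8}
  B4 = {s13, t13}
  B5 = {s16, t16}
  B6 = {s18, t18}
  B7 = {s19, t19}
  B8 = {s12, t12}
  B9 = {s15, t15}
  B10 = {s17, t17}
  B11 = {s7, t7}
  B12 = {s11, t11}
  B13 = {s14, t14}
  B14 = {s5, t5}
  B15 = {s9, t9}
  B16 = {s1, t1}
  B17 = {s3, t3}
  B18 = {s6, t6}
  B19 = {s10, t10}
s0 ∈ B0, t0 ∈ B0 → same block

P ~ Q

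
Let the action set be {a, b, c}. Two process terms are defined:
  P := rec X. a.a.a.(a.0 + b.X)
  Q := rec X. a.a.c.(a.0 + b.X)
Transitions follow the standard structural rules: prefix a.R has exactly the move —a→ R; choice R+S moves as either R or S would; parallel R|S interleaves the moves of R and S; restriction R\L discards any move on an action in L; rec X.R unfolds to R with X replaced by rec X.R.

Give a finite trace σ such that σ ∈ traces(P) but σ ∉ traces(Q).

Reachable graph of P (5 states):
  u0 = rec X. a.a.a.(a.0 + b.X) → --a--▸ u1
  u1 = a.a.(a.0 + b.(rec X. a.a.a.(a.0 + b.X))) → --a--▸ u2
  u2 = a.(a.0 + b.(rec X. a.a.a.(a.0 + b.X))) → --a--▸ u3
  u3 = a.0 + b.(rec X. a.a.a.(a.0 + b.X)) → --a--▸ u4, --b--▸ u0
  u4 = 0 → ·
Reachable graph of Q (5 states):
  v0 = rec X. a.a.c.(a.0 + b.X) → --a--▸ v1
  v1 = a.c.(a.0 + b.(rec X. a.a.c.(a.0 + b.X))) → --a--▸ v2
  v2 = c.(a.0 + b.(rec X. a.a.c.(a.0 + b.X))) → --c--▸ v3
  v3 = a.0 + b.(rec X. a.a.c.(a.0 + b.X)) → --a--▸ v4, --b--▸ v0
  v4 = 0 → ·
Run σ = ⟨aaa⟩ on P: start {u0}
  step 1 (a): {u1}
  step 2 (a): {u2}
  step 3 (a): {u3}
  ✓ P
Run σ = ⟨aaa⟩ on Q: start {v0}
  step 1 (a): {v1}
  step 2 (a): {v2}
  step 3 (a): ∅  — Q cannot continue

aaa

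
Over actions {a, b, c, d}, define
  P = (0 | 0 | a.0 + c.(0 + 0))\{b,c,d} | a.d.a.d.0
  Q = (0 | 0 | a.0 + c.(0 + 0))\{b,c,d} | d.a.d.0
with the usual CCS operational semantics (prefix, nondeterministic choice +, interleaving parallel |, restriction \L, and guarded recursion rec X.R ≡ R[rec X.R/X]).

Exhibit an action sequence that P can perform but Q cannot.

Reachable graph of P (10 states):
  u0 = (0 | 0 | a.0 + c.(0 + 0))\{b,c,d} | a.d.a.d.0 has moves --a--▸ u1, --a--▸ u2
  u1 = (0 | 0 | 0)\{b,c,d} | a.d.a.d.0 has moves --a--▸ u3
  u2 = (0 | 0 | a.0 + c.(0 + 0))\{b,c,d} | d.a.d.0 has moves --a--▸ u3, --d--▸ u4
  u3 = (0 | 0 | 0)\{b,c,d} | d.a.d.0 has moves --d--▸ u5
  u4 = (0 | 0 | a.0 + c.(0 + 0))\{b,c,d} | a.d.0 has moves --a--▸ u5, --a--▸ u6
  u5 = (0 | 0 | 0)\{b,c,d} | a.d.0 has moves --a--▸ u7
  u6 = (0 | 0 | a.0 + c.(0 + 0))\{b,c,d} | d.0 has moves --a--▸ u7, --d--▸ u8
  u7 = (0 | 0 | 0)\{b,c,d} | d.0 has moves --d--▸ u9
  u8 = (0 | 0 | a.0 + c.(0 + 0))\{b,c,d} | 0 has moves --a--▸ u9
  u9 = (0 | 0 | 0)\{b,c,d} | 0 has moves stopped
Reachable graph of Q (8 states):
  v0 = (0 | 0 | a.0 + c.(0 + 0))\{b,c,d} | d.a.d.0 has moves --a--▸ v1, --d--▸ v2
  v1 = (0 | 0 | 0)\{b,c,d} | d.a.d.0 has moves --d--▸ v3
  v2 = (0 | 0 | a.0 + c.(0 + 0))\{b,c,d} | a.d.0 has moves --a--▸ v3, --a--▸ v4
  v3 = (0 | 0 | 0)\{b,c,d} | a.d.0 has moves --a--▸ v5
  v4 = (0 | 0 | a.0 + c.(0 + 0))\{b,c,d} | d.0 has moves --a--▸ v5, --d--▸ v6
  v5 = (0 | 0 | 0)\{b,c,d} | d.0 has moves --d--▸ v7
  v6 = (0 | 0 | a.0 + c.(0 + 0))\{b,c,d} | 0 has moves --a--▸ v7
  v7 = (0 | 0 | 0)\{b,c,d} | 0 has moves stopped
Run σ = ⟨aa⟩ on P: start {u0}
  after a @ step 1: {u1, u2}
  after a @ step 2: {u3}
  — P admits the full trace.
Run σ = ⟨aa⟩ on Q: start {v0}
  after a @ step 1: {v1}
  after a @ step 2: no successor for Q

aa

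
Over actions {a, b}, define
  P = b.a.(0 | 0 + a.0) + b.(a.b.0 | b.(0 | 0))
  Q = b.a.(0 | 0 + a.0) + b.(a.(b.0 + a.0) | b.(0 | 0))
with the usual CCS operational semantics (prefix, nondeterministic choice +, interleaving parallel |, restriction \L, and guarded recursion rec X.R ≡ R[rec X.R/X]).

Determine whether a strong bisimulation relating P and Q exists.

P's transition system — 10 states:
  m0 = b.a.(0 | 0 + a.0) + b.(a.b.0 | b.(0 | 0)) | ··b··> m1, ··b··> m2
  m1 = a.(0 | 0 + a.0) | ··a··> m3
  m2 = a.b.0 | b.(0 | 0) | ··a··> m4, ··b··> m5
  m3 = 0 | 0 + a.0 | ··a··> m6
  m4 = b.0 | b.(0 | 0) | ··b··> m7, ··b··> m8
  m5 = a.b.0 | (0 | 0) | ··a··> m8
  m6 = 0 | deadlocked
  m7 = 0 | b.(0 | 0) | ··b··> m9
  m8 = b.0 | (0 | 0) | ··b··> m9
  m9 = 0 | (0 | 0) | deadlocked
Q's transition system — 10 states:
  n0 = b.a.(0 | 0 + a.0) + b.(a.(b.0 + a.0) | b.(0 | 0)) | ··b··> n1, ··b··> n2
  n1 = a.(0 | 0 + a.0) | ··a··> n3
  n2 = a.(b.0 + a.0) | b.(0 | 0) | ··a··> n4, ··b··> n5
  n3 = 0 | 0 + a.0 | ··a··> n6
  n4 = (b.0 + a.0) | b.(0 | 0) | ··a··> n7, ··b··> n7, ··b··> n8
  n5 = a.(b.0 + a.0) | (0 | 0) | ··a··> n8
  n6 = 0 | deadlocked
  n7 = 0 | b.(0 | 0) | ··b··> n9
  n8 = (b.0 + a.0) | (0 | 0) | ··a··> n9, ··b··> n9
  n9 = 0 | (0 | 0) | deadlocked
Coarsest stable partition (strong bisimilarity classes):
  B0 = {m0}
  B1 = {m1, n1}
  B2 = {m3, n3}
  B3 = {m6, m9, n6, n9}
  B4 = {m2}
  B5 = {m4}
  B6 = {m7, m8, n7}
  B7 = {m5}
  B8 = {n0}
  B9 = {n2}
  B10 = {n5}
  B11 = {n8}
  B12 = {n4}
m0 ∈ B0, n0 ∈ B8 → different blocks

P ≁ Q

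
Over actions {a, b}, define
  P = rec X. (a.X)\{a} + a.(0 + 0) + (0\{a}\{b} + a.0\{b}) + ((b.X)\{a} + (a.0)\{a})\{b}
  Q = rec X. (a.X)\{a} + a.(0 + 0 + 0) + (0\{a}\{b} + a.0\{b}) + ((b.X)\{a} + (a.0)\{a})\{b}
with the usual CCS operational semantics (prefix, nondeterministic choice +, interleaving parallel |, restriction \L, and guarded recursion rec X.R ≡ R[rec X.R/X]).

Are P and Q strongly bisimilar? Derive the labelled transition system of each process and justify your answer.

YES

LTS(P): 3 reachable states
  p0 = rec X. (a.X)\{a} + a.(0 + 0) + (0\{a}\{b} + a.0\{b}) + ((b.X)\{a} + (a.0)\{a})\{b} ⊢ ··a··> p1, ··a··> p2
  p1 = 0 + 0 ⊢ (no moves)
  p2 = 0\{b} ⊢ (no moves)
LTS(Q): 3 reachable states
  q0 = rec X. (a.X)\{a} + a.(0 + 0 + 0) + (0\{a}\{b} + a.0\{b}) + ((b.X)\{a} + (a.0)\{a})\{b} ⊢ ··a··> q1, ··a··> q2
  q1 = 0 + 0 + 0 ⊢ (no moves)
  q2 = 0\{b} ⊢ (no moves)
Coarsest stable partition (strong bisimilarity classes):
  B0 = {p0, q0}
  B1 = {p1, p2, q1, q2}
p0 ∈ B0, q0 ∈ B0 → same block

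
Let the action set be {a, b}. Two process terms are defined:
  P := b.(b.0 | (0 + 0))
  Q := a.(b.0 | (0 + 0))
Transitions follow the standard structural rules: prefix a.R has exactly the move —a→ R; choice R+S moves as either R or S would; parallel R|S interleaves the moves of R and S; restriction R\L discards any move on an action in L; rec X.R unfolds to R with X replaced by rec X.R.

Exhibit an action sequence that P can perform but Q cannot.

b

LTS(P): 3 reachable states
  m0 = b.(b.0 | (0 + 0)) has moves —b→ m1
  m1 = b.0 | (0 + 0) has moves —b→ m2
  m2 = 0 | (0 + 0) has moves ∅
LTS(Q): 3 reachable states
  n0 = a.(b.0 | (0 + 0)) has moves —a→ n1
  n1 = b.0 | (0 + 0) has moves —b→ n2
  n2 = 0 | (0 + 0) has moves ∅
Executing b from P (initial set {m0}):
  after b @ step 1: {m1}
  — P admits the full trace.
Executing b from Q (initial set {n0}):
  after b @ step 1: no successor for Q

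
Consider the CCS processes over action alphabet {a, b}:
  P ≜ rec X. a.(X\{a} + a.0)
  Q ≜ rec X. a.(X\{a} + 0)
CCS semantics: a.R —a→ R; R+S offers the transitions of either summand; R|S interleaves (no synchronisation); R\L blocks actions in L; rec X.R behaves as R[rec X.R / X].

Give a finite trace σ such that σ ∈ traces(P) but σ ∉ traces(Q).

LTS(P): 3 reachable states
  u0 = rec X. a.(X\{a} + a.0) has moves —a→ u1
  u1 = (rec X. a.(X\{a} + a.0))\{a} + a.0 has moves —a→ u2
  u2 = 0 has moves ·
LTS(Q): 2 reachable states
  v0 = rec X. a.(X\{a} + 0) has moves —a→ v1
  v1 = (rec X. a.(X\{a} + 0))\{a} + 0 has moves ·
Trace ⟨aa⟩ through P, begin at {u0}:
  [1] a ⇒ {u1}
  [2] a ⇒ {u2}
  ✓ P
Trace ⟨aa⟩ through Q, begin at {v0}:
  [1] a ⇒ {v1}
  [2] a ⇒ ∅ (Q stuck)

aa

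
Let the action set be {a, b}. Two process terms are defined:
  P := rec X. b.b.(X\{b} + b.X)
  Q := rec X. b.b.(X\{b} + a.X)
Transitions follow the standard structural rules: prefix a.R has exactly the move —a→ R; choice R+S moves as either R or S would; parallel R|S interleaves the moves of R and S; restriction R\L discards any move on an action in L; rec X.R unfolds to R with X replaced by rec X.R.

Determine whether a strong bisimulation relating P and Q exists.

P ≁ Q

P's transition system — 3 states:
  s0 = rec X. b.b.(X\{b} + b.X) has moves -b-> s1
  s1 = b.((rec X. b.b.(X\{b} + b.X))\{b} + b.(rec X. b.b.(X\{b} + b.X))) has moves -b-> s2
  s2 = (rec X. b.b.(X\{b} + b.X))\{b} + b.(rec X. b.b.(X\{b} + b.X)) has moves -b-> s0
Q's transition system — 3 states:
  t0 = rec X. b.b.(X\{b} + a.X) has moves -b-> t1
  t1 = b.((rec X. b.b.(X\{b} + a.X))\{b} + a.(rec X. b.b.(X\{b} + a.X))) has moves -b-> t2
  t2 = (rec X. b.b.(X\{b} + a.X))\{b} + a.(rec X. b.b.(X\{b} + a.X)) has moves -a-> t0
Partition-refinement fixed point:
  B0 = {s0, s1, s2}
  B1 = {t0}
  B2 = {t1}
  B3 = {t2}
s0 ∈ B0, t0 ∈ B1 → different blocks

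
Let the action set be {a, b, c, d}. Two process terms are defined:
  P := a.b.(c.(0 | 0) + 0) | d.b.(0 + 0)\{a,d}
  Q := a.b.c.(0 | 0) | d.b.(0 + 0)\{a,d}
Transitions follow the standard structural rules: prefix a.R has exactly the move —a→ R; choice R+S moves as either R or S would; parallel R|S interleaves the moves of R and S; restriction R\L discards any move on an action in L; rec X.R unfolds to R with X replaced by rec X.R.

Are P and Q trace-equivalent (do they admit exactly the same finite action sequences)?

trace-equivalent

LTS(P): 12 reachable states
  u0 = a.b.(c.(0 | 0) + 0) | d.b.(0 + 0)\{a,d} ⊢ —a→ u1, —d→ u2
  u1 = b.(c.(0 | 0) + 0) | d.b.(0 + 0)\{a,d} ⊢ —b→ u3, —d→ u4
  u2 = a.b.(c.(0 | 0) + 0) | b.(0 + 0)\{a,d} ⊢ —a→ u4, —b→ u5
  u3 = (c.(0 | 0) + 0) | d.b.(0 + 0)\{a,d} ⊢ —c→ u6, —d→ u7
  u4 = b.(c.(0 | 0) + 0) | b.(0 + 0)\{a,d} ⊢ —b→ u7, —b→ u8
  u5 = a.b.(c.(0 | 0) + 0) | (0 + 0)\{a,d} ⊢ —a→ u8
  u6 = 0 | 0 | d.b.(0 + 0)\{a,d} ⊢ —d→ u9
  u7 = (c.(0 | 0) + 0) | b.(0 + 0)\{a,d} ⊢ —b→ u10, —c→ u9
  u8 = b.(c.(0 | 0) + 0) | (0 + 0)\{a,d} ⊢ —b→ u10
  u9 = 0 | 0 | b.(0 + 0)\{a,d} ⊢ —b→ u11
  u10 = (c.(0 | 0) + 0) | (0 + 0)\{a,d} ⊢ —c→ u11
  u11 = 0 | 0 | (0 + 0)\{a,d} ⊢ stopped
LTS(Q): 12 reachable states
  v0 = a.b.c.(0 | 0) | d.b.(0 + 0)\{a,d} ⊢ —a→ v1, —d→ v2
  v1 = b.c.(0 | 0) | d.b.(0 + 0)\{a,d} ⊢ —b→ v3, —d→ v4
  v2 = a.b.c.(0 | 0) | b.(0 + 0)\{a,d} ⊢ —a→ v4, —b→ v5
  v3 = c.(0 | 0) | d.b.(0 + 0)\{a,d} ⊢ —c→ v6, —d→ v7
  v4 = b.c.(0 | 0) | b.(0 + 0)\{a,d} ⊢ —b→ v7, —b→ v8
  v5 = a.b.c.(0 | 0) | (0 + 0)\{a,d} ⊢ —a→ v8
  v6 = 0 | 0 | d.b.(0 + 0)\{a,d} ⊢ —d→ v9
  v7 = c.(0 | 0) | b.(0 + 0)\{a,d} ⊢ —b→ v10, —c→ v9
  v8 = b.c.(0 | 0) | (0 + 0)\{a,d} ⊢ —b→ v10
  v9 = 0 | 0 | b.(0 + 0)\{a,d} ⊢ —b→ v11
  v10 = c.(0 | 0) | (0 + 0)\{a,d} ⊢ —c→ v11
  v11 = 0 | 0 | (0 + 0)\{a,d} ⊢ stopped
Partition-refinement fixed point:
  B0 = {u0, v0}
  B1 = {u2, v2}
  B2 = {u4, v4}
  B3 = {u7, v7}
  B4 = {u9, v9}
  B5 = {u11, v11}
  B6 = {u10, v10}
  B7 = {u8, v8}
  B8 = {u5, v5}
  B9 = {u1, v1}
  B10 = {u3, v3}
  B11 = {u6, v6}
u0 ∈ B0, v0 ∈ B0 → same block
Bisimilar ⇒ trace-equivalent.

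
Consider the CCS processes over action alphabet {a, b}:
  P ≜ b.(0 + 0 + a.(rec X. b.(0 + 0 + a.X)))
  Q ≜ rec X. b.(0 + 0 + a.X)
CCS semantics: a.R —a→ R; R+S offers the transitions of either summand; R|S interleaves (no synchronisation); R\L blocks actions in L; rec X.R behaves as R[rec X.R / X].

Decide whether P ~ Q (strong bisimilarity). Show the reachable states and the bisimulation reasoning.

Reachable graph of P (3 states):
  p0 = b.(0 + 0 + a.(rec X. b.(0 + 0 + a.X))) ⊢ -b-> p1
  p1 = 0 + 0 + a.(rec X. b.(0 + 0 + a.X)) ⊢ -a-> p2
  p2 = rec X. b.(0 + 0 + a.X) ⊢ -b-> p1
Reachable graph of Q (2 states):
  q0 = rec X. b.(0 + 0 + a.X) ⊢ -b-> q1
  q1 = 0 + 0 + a.(rec X. b.(0 + 0 + a.X)) ⊢ -a-> q0
Partition-refinement fixed point:
  B0 = {p0, p2, q0}
  B1 = {p1, q1}
p0 ∈ B0, q0 ∈ B0 → same block

YES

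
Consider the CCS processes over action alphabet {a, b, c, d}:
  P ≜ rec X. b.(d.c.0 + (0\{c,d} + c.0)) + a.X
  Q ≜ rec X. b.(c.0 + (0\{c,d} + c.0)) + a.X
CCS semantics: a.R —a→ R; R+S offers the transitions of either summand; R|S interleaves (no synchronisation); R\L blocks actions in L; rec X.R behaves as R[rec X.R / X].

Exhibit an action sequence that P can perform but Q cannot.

bd

P's transition system — 4 states:
  p0 = rec X. b.(d.c.0 + (0\{c,d} + c.0)) + a.X → -a-> p0, -b-> p1
  p1 = d.c.0 + (0\{c,d} + c.0) → -c-> p2, -d-> p3
  p2 = 0 → ∅
  p3 = c.0 → -c-> p2
Q's transition system — 3 states:
  q0 = rec X. b.(c.0 + (0\{c,d} + c.0)) + a.X → -a-> q0, -b-> q1
  q1 = c.0 + (0\{c,d} + c.0) → -c-> q2
  q2 = 0 → ∅
Executing bd from P (initial set {p0}):
  [1] b ⇒ {p1}
  [2] d ⇒ {p3}
  ✓ P
Executing bd from Q (initial set {q0}):
  [1] b ⇒ {q1}
  [2] d ⇒ ∅  — Q cannot continue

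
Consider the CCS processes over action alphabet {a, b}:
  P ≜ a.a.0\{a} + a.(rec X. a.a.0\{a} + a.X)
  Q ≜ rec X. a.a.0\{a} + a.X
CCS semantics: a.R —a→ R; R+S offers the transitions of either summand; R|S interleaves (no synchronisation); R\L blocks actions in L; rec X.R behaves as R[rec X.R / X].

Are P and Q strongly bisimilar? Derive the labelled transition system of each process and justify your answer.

YES

LTS(P): 4 reachable states
  s0 = a.a.0\{a} + a.(rec X. a.a.0\{a} + a.X) ⊢ =a=> s1, =a=> s2
  s1 = a.0\{a} ⊢ =a=> s3
  s2 = rec X. a.a.0\{a} + a.X ⊢ =a=> s1, =a=> s2
  s3 = 0\{a} ⊢ ∅
LTS(Q): 3 reachable states
  t0 = rec X. a.a.0\{a} + a.X ⊢ =a=> t0, =a=> t1
  t1 = a.0\{a} ⊢ =a=> t2
  t2 = 0\{a} ⊢ ∅
Bisimilarity quotient blocks:
  B0 = {s0, s2, t0}
  B1 = {s1, t1}
  B2 = {s3, t2}
s0 ∈ B0, t0 ∈ B0 → same block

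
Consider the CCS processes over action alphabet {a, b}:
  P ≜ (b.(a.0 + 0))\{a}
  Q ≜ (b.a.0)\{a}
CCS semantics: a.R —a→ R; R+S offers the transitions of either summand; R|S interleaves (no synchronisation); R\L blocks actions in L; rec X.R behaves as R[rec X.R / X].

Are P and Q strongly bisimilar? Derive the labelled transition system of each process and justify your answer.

P ~ Q

LTS(P): 2 reachable states
  m0 = (b.(a.0 + 0))\{a} has moves —b→ m1
  m1 = (a.0 + 0)\{a} has moves (no moves)
LTS(Q): 2 reachable states
  n0 = (b.a.0)\{a} has moves —b→ n1
  n1 = (a.0)\{a} has moves (no moves)
Partition-refinement fixed point:
  B0 = {m0, n0}
  B1 = {m1, n1}
m0 ∈ B0, n0 ∈ B0 → same block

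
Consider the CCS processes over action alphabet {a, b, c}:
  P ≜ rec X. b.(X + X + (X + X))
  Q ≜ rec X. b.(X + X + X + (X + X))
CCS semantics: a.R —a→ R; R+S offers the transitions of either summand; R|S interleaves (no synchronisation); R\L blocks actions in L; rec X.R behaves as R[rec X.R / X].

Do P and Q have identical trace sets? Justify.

YES

LTS(P): 2 reachable states
  u0 = rec X. b.(X + X + (X + X)) → —b→ u1
  u1 = (rec X. b.(X + X + (X + X))) + (rec X. b.(X + X + (X + X))) + ((rec X. b.(X + X + (X + X))) + (rec X. b.(X + X + (X + X)))) → —b→ u1
LTS(Q): 2 reachable states
  v0 = rec X. b.(X + X + X + (X + X)) → —b→ v1
  v1 = (rec X. b.(X + X + X + (X + X))) + (rec X. b.(X + X + X + (X + X))) + (rec X. b.(X + X + X + (X + X))) + ((rec X. b.(X + X + X + (X + X))) + (rec X. b.(X + X + X + (X + X)))) → —b→ v1
Coarsest stable partition (strong bisimilarity classes):
  B0 = {u0, u1, v0, v1}
u0 ∈ B0, v0 ∈ B0 → same block
Bisimilar ⇒ trace-equivalent.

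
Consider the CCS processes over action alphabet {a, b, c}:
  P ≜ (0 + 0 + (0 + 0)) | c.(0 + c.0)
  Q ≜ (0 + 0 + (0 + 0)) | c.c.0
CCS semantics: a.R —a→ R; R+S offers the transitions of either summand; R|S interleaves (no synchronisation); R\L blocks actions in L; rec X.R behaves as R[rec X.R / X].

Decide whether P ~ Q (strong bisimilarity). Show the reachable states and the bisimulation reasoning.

LTS(P): 3 reachable states
  m0 = (0 + 0 + (0 + 0)) | c.(0 + c.0) ⊢ --c--▸ m1
  m1 = (0 + 0 + (0 + 0)) | (0 + c.0) ⊢ --c--▸ m2
  m2 = (0 + 0 + (0 + 0)) | 0 ⊢ ∅
LTS(Q): 3 reachable states
  n0 = (0 + 0 + (0 + 0)) | c.c.0 ⊢ --c--▸ n1
  n1 = (0 + 0 + (0 + 0)) | c.0 ⊢ --c--▸ n2
  n2 = (0 + 0 + (0 + 0)) | 0 ⊢ ∅
Bisimilarity quotient blocks:
  B0 = {m0, n0}
  B1 = {m1, n1}
  B2 = {m2, n2}
m0 ∈ B0, n0 ∈ B0 → same block

P ~ Q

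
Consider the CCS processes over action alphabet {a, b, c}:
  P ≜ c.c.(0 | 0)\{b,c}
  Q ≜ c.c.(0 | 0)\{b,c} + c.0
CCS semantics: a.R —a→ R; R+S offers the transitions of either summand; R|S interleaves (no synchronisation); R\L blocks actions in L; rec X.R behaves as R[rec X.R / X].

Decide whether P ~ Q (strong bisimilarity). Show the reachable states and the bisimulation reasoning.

Reachable graph of P (3 states):
  p0 = c.c.(0 | 0)\{b,c} → -c-> p1
  p1 = c.(0 | 0)\{b,c} → -c-> p2
  p2 = (0 | 0)\{b,c} → deadlocked
Reachable graph of Q (4 states):
  q0 = c.c.(0 | 0)\{b,c} + c.0 → -c-> q1, -c-> q2
  q1 = 0 → deadlocked
  q2 = c.(0 | 0)\{b,c} → -c-> q3
  q3 = (0 | 0)\{b,c} → deadlocked
Bisimilarity quotient blocks:
  B0 = {p0}
  B1 = {p1, q2}
  B2 = {p2, q1, q3}
  B3 = {q0}
p0 ∈ B0, q0 ∈ B3 → different blocks

NO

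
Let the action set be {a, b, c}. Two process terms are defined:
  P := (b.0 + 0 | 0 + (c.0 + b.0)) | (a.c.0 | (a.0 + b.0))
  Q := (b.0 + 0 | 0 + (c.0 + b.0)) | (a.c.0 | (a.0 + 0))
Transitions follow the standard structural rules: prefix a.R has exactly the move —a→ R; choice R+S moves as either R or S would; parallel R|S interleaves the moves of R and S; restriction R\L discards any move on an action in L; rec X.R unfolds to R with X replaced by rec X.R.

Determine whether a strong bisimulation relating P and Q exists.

NO

P's transition system — 12 states:
  m0 = (b.0 + 0 | 0 + (c.0 + b.0)) | (a.c.0 | (a.0 + b.0)) :: —a→ m1, —a→ m2, —b→ m1, —b→ m3, —c→ m3
  m1 = (b.0 + 0 | 0 + (c.0 + b.0)) | (a.c.0 | 0) :: —a→ m4, —b→ m5, —c→ m5
  m2 = (b.0 + 0 | 0 + (c.0 + b.0)) | (c.0 | (a.0 + b.0)) :: —a→ m4, —b→ m4, —b→ m6, —c→ m6, —c→ m7
  m3 = 0 | (a.c.0 | (a.0 + b.0)) :: —a→ m5, —a→ m6, —b→ m5
  m4 = (b.0 + 0 | 0 + (c.0 + b.0)) | (c.0 | 0) :: —b→ m8, —c→ m8, —c→ m9
  m5 = 0 | (a.c.0 | 0) :: —a→ m8
  m6 = 0 | (c.0 | (a.0 + b.0)) :: —a→ m8, —b→ m8, —c→ m10
  m7 = (b.0 + 0 | 0 + (c.0 + b.0)) | (0 | (a.0 + b.0)) :: —a→ m9, —b→ m10, —b→ m9, —c→ m10
  m8 = 0 | (c.0 | 0) :: —c→ m11
  m9 = (b.0 + 0 | 0 + (c.0 + b.0)) | (0 | 0) :: —b→ m11, —c→ m11
  m10 = 0 | (0 | (a.0 + b.0)) :: —a→ m11, —b→ m11
  m11 = 0 | (0 | 0) :: stopped
Q's transition system — 12 states:
  n0 = (b.0 + 0 | 0 + (c.0 + b.0)) | (a.c.0 | (a.0 + 0)) :: —a→ n1, —a→ n2, —b→ n3, —c→ n3
  n1 = (b.0 + 0 | 0 + (c.0 + b.0)) | (a.c.0 | 0) :: —a→ n4, —b→ n5, —c→ n5
  n2 = (b.0 + 0 | 0 + (c.0 + b.0)) | (c.0 | (a.0 + 0)) :: —a→ n4, —b→ n6, —c→ n6, —c→ n7
  n3 = 0 | (a.c.0 | (a.0 + 0)) :: —a→ n5, —a→ n6
  n4 = (b.0 + 0 | 0 + (c.0 + b.0)) | (c.0 | 0) :: —b→ n8, —c→ n8, —c→ n9
  n5 = 0 | (a.c.0 | 0) :: —a→ n8
  n6 = 0 | (c.0 | (a.0 + 0)) :: —a→ n8, —c→ n10
  n7 = (b.0 + 0 | 0 + (c.0 + b.0)) | (0 | (a.0 + 0)) :: —a→ n9, —b→ n10, —c→ n10
  n8 = 0 | (c.0 | 0) :: —c→ n11
  n9 = (b.0 + 0 | 0 + (c.0 + b.0)) | (0 | 0) :: —b→ n11, —c→ n11
  n10 = 0 | (0 | (a.0 + 0)) :: —a→ n11
  n11 = 0 | (0 | 0) :: stopped
Coarsest stable partition (strong bisimilarity classes):
  B0 = {m0}
  B1 = {m2}
  B2 = {m6}
  B3 = {m8, n8}
  B4 = {m11, n11}
  B5 = {m10}
  B6 = {m7}
  B7 = {m9, n9}
  B8 = {m4, n4}
  B9 = {m3}
  B10 = {m5, n5}
  B11 = {m1, n1}
  B12 = {n0}
  B13 = {n3}
  B14 = {n6}
  B15 = {n10}
  B16 = {n2}
  B17 = {n7}
m0 ∈ B0, n0 ∈ B12 → different blocks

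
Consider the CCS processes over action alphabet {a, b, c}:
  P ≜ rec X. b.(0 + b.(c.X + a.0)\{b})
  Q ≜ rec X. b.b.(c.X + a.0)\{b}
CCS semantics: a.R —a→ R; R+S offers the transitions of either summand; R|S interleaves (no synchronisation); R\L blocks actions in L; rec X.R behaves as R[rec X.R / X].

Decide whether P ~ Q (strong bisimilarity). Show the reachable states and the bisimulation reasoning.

bisimilar

LTS(P): 5 reachable states
  p0 = rec X. b.(0 + b.(c.X + a.0)\{b}) | =b=> p1
  p1 = 0 + b.(c.(rec X. b.(0 + b.(c.X + a.0)\{b})) + a.0)\{b} | =b=> p2
  p2 = (c.(rec X. b.(0 + b.(c.X + a.0)\{b})) + a.0)\{b} | =a=> p3, =c=> p4
  p3 = 0\{b} | stopped
  p4 = (rec X. b.(0 + b.(c.X + a.0)\{b}))\{b} | stopped
LTS(Q): 5 reachable states
  q0 = rec X. b.b.(c.X + a.0)\{b} | =b=> q1
  q1 = b.(c.(rec X. b.b.(c.X + a.0)\{b}) + a.0)\{b} | =b=> q2
  q2 = (c.(rec X. b.b.(c.X + a.0)\{b}) + a.0)\{b} | =a=> q3, =c=> q4
  q3 = 0\{b} | stopped
  q4 = (rec X. b.b.(c.X + a.0)\{b})\{b} | stopped
Coarsest stable partition (strong bisimilarity classes):
  B0 = {p0, q0}
  B1 = {p1, q1}
  B2 = {p2, q2}
  B3 = {p3, p4, q3, q4}
p0 ∈ B0, q0 ∈ B0 → same block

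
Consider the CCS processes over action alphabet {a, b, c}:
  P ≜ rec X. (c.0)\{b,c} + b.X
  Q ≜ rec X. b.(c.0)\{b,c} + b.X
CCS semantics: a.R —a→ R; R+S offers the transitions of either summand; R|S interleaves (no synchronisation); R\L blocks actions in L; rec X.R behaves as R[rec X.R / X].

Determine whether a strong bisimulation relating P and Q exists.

Reachable graph of P (1 states):
  p0 = rec X. (c.0)\{b,c} + b.X has moves --b--▸ p0
Reachable graph of Q (2 states):
  q0 = rec X. b.(c.0)\{b,c} + b.X has moves --b--▸ q0, --b--▸ q1
  q1 = (c.0)\{b,c} has moves stopped
Partition-refinement fixed point:
  B0 = {p0}
  B1 = {q0}
  B2 = {q1}
p0 ∈ B0, q0 ∈ B1 → different blocks

not bisimilar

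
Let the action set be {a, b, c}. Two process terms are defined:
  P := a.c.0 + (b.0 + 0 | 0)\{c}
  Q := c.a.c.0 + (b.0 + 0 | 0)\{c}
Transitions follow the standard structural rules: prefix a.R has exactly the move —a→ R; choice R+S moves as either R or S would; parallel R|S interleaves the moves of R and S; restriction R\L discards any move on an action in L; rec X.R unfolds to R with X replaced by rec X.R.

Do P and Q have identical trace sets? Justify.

trace-distinct — witness ⟨a⟩

P's transition system — 4 states:
  u0 = a.c.0 + (b.0 + 0 | 0)\{c} ⊢ =a=> u1, =b=> u2
  u1 = c.0 ⊢ =c=> u3
  u2 = 0\{c} ⊢ stopped
  u3 = 0 ⊢ stopped
Q's transition system — 5 states:
  v0 = c.a.c.0 + (b.0 + 0 | 0)\{c} ⊢ =b=> v1, =c=> v2
  v1 = 0\{c} ⊢ stopped
  v2 = a.c.0 ⊢ =a=> v3
  v3 = c.0 ⊢ =c=> v4
  v4 = 0 ⊢ stopped
Executing a from P (initial set {u0}):
  after a @ step 1: {u1}
  P completes σ.
Executing a from Q (initial set {v0}):
  after a @ step 1: ∅  — Q cannot continue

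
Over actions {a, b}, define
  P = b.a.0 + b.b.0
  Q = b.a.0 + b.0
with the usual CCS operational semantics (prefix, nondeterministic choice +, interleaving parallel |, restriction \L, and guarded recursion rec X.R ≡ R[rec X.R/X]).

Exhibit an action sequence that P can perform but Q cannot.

bb

P's transition system — 4 states:
  u0 = b.a.0 + b.b.0 has moves --b--▸ u1, --b--▸ u2
  u1 = a.0 has moves --a--▸ u3
  u2 = b.0 has moves --b--▸ u3
  u3 = 0 has moves stopped
Q's transition system — 3 states:
  v0 = b.a.0 + b.0 has moves --b--▸ v1, --b--▸ v2
  v1 = 0 has moves stopped
  v2 = a.0 has moves --a--▸ v1
Trace ⟨bb⟩ through P, begin at {u0}:
  after b @ step 1: {u1, u2}
  after b @ step 2: {u3}
  P completes σ.
Trace ⟨bb⟩ through Q, begin at {v0}:
  after b @ step 1: {v1, v2}
  after b @ step 2: ∅  — Q cannot continue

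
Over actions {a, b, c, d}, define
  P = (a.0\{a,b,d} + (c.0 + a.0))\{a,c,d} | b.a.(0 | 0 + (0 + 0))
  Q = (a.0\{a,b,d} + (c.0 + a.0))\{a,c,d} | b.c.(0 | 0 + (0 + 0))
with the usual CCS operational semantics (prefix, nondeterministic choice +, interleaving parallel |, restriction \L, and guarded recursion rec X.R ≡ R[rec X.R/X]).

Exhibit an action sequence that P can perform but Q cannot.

ba

Reachable graph of P (3 states):
  s0 = (a.0\{a,b,d} + (c.0 + a.0))\{a,c,d} | b.a.(0 | 0 + (0 + 0)) | --b--▸ s1
  s1 = (a.0\{a,b,d} + (c.0 + a.0))\{a,c,d} | a.(0 | 0 + (0 + 0)) | --a--▸ s2
  s2 = (a.0\{a,b,d} + (c.0 + a.0))\{a,c,d} | (0 | 0 + (0 + 0)) | ∅
Reachable graph of Q (3 states):
  t0 = (a.0\{a,b,d} + (c.0 + a.0))\{a,c,d} | b.c.(0 | 0 + (0 + 0)) | --b--▸ t1
  t1 = (a.0\{a,b,d} + (c.0 + a.0))\{a,c,d} | c.(0 | 0 + (0 + 0)) | --c--▸ t2
  t2 = (a.0\{a,b,d} + (c.0 + a.0))\{a,c,d} | (0 | 0 + (0 + 0)) | ∅
Executing ba from P (initial set {s0}):
  [1] b ⇒ {s1}
  [2] a ⇒ {s2}
  ✓ P
Executing ba from Q (initial set {t0}):
  [1] b ⇒ {t1}
  [2] a ⇒ ∅ (Q stuck)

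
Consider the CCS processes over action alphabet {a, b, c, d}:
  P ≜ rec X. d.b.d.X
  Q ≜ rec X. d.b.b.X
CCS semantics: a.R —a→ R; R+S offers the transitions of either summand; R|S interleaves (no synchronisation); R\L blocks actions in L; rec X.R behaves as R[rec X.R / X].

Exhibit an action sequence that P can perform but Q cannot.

dbd

P's transition system — 3 states:
  p0 = rec X. d.b.d.X ⊢ ··d··> p1
  p1 = b.d.(rec X. d.b.d.X) ⊢ ··b··> p2
  p2 = d.(rec X. d.b.d.X) ⊢ ··d··> p0
Q's transition system — 3 states:
  q0 = rec X. d.b.b.X ⊢ ··d··> q1
  q1 = b.b.(rec X. d.b.b.X) ⊢ ··b··> q2
  q2 = b.(rec X. d.b.b.X) ⊢ ··b··> q0
Executing dbd from P (initial set {p0}):
  [1] d ⇒ {p1}
  [2] b ⇒ {p2}
  [3] d ⇒ {p0}
  P completes σ.
Executing dbd from Q (initial set {q0}):
  [1] d ⇒ {q1}
  [2] b ⇒ {q2}
  [3] d ⇒ ∅  — Q cannot continue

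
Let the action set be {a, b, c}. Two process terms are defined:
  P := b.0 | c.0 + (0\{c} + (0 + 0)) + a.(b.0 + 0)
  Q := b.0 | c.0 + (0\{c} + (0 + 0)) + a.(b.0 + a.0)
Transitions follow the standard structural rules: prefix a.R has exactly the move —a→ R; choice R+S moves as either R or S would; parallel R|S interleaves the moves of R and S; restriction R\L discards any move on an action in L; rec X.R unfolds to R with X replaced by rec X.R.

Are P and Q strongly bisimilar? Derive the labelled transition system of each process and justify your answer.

NO

LTS(P): 6 reachable states
  m0 = b.0 | c.0 + (0\{c} + (0 + 0)) + a.(b.0 + 0) has moves --a--▸ m1, --b--▸ m2, --c--▸ m3
  m1 = b.0 + 0 has moves --b--▸ m4
  m2 = 0 | c.0 has moves --c--▸ m5
  m3 = b.0 | 0 has moves --b--▸ m5
  m4 = 0 has moves deadlocked
  m5 = 0 | 0 has moves deadlocked
LTS(Q): 6 reachable states
  n0 = b.0 | c.0 + (0\{c} + (0 + 0)) + a.(b.0 + a.0) has moves --a--▸ n1, --b--▸ n2, --c--▸ n3
  n1 = b.0 + a.0 has moves --a--▸ n4, --b--▸ n4
  n2 = 0 | c.0 has moves --c--▸ n5
  n3 = b.0 | 0 has moves --b--▸ n5
  n4 = 0 has moves deadlocked
  n5 = 0 | 0 has moves deadlocked
Partition-refinement fixed point:
  B0 = {m0}
  B1 = {m2, n2}
  B2 = {m4, m5, n4, n5}
  B3 = {m1, m3, n3}
  B4 = {n0}
  B5 = {n1}
m0 ∈ B0, n0 ∈ B4 → different blocks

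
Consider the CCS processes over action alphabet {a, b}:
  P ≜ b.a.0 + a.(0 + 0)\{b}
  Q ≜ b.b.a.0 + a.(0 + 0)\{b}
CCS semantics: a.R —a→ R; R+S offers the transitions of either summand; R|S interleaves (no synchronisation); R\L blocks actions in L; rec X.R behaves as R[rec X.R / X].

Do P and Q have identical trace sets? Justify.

traces(P) ≠ traces(Q) — witness ⟨ba⟩

Reachable graph of P (4 states):
  m0 = b.a.0 + a.(0 + 0)\{b} | —a→ m1, —b→ m2
  m1 = (0 + 0)\{b} | ·
  m2 = a.0 | —a→ m3
  m3 = 0 | ·
Reachable graph of Q (5 states):
  n0 = b.b.a.0 + a.(0 + 0)\{b} | —a→ n1, —b→ n2
  n1 = (0 + 0)\{b} | ·
  n2 = b.a.0 | —b→ n3
  n3 = a.0 | —a→ n4
  n4 = 0 | ·
Trace ⟨ba⟩ through P, begin at {m0}:
  after b @ step 1: {m2}
  after a @ step 2: {m3}
  — P admits the full trace.
Trace ⟨ba⟩ through Q, begin at {n0}:
  after b @ step 1: {n2}
  after a @ step 2: ∅ (Q stuck)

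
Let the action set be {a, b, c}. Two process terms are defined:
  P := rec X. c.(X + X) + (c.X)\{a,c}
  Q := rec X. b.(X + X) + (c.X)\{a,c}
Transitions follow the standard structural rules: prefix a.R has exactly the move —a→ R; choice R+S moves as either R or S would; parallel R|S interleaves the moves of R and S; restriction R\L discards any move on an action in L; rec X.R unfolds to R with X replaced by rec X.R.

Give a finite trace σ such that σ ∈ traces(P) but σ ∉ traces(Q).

c

LTS(P): 2 reachable states
  m0 = rec X. c.(X + X) + (c.X)\{a,c} | --c--▸ m1
  m1 = (rec X. c.(X + X) + (c.X)\{a,c}) + (rec X. c.(X + X) + (c.X)\{a,c}) | --c--▸ m1
LTS(Q): 2 reachable states
  n0 = rec X. b.(X + X) + (c.X)\{a,c} | --b--▸ n1
  n1 = (rec X. b.(X + X) + (c.X)\{a,c}) + (rec X. b.(X + X) + (c.X)\{a,c}) | --b--▸ n1
Executing c from P (initial set {m0}):
  step 1 (c): {m1}
  P completes σ.
Executing c from Q (initial set {n0}):
  step 1 (c): no successor for Q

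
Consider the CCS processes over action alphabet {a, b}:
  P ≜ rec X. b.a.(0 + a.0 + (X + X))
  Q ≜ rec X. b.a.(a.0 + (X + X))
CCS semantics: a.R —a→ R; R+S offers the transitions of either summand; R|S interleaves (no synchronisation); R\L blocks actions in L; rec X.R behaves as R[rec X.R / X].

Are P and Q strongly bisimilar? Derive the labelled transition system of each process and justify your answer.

bisimilar

Reachable graph of P (4 states):
  p0 = rec X. b.a.(0 + a.0 + (X + X)) has moves ··b··> p1
  p1 = a.(0 + a.0 + ((rec X. b.a.(0 + a.0 + (X + X))) + (rec X. b.a.(0 + a.0 + (X + X))))) has moves ··a··> p2
  p2 = 0 + a.0 + ((rec X. b.a.(0 + a.0 + (X + X))) + (rec X. b.a.(0 + a.0 + (X + X)))) has moves ··a··> p3, ··b··> p1
  p3 = 0 has moves stopped
Reachable graph of Q (4 states):
  q0 = rec X. b.a.(a.0 + (X + X)) has moves ··b··> q1
  q1 = a.(a.0 + ((rec X. b.a.(a.0 + (X + X))) + (rec X. b.a.(a.0 + (X + X))))) has moves ··a··> q2
  q2 = a.0 + ((rec X. b.a.(a.0 + (X + X))) + (rec X. b.a.(a.0 + (X + X)))) has moves ··a··> q3, ··b··> q1
  q3 = 0 has moves stopped
Bisimilarity quotient blocks:
  B0 = {p0, q0}
  B1 = {p1, q1}
  B2 = {p2, q2}
  B3 = {p3, q3}
p0 ∈ B0, q0 ∈ B0 → same block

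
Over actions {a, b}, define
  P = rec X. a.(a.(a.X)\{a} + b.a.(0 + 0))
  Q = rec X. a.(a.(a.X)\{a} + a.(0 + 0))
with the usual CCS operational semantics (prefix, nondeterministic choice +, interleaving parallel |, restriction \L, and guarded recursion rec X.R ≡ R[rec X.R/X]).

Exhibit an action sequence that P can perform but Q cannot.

ab

LTS(P): 5 reachable states
  m0 = rec X. a.(a.(a.X)\{a} + b.a.(0 + 0)) :: --a--▸ m1
  m1 = a.(a.(rec X. a.(a.(a.X)\{a} + b.a.(0 + 0))))\{a} + b.a.(0 + 0) :: --a--▸ m2, --b--▸ m3
  m2 = (a.(rec X. a.(a.(a.X)\{a} + b.a.(0 + 0))))\{a} :: ∅
  m3 = a.(0 + 0) :: --a--▸ m4
  m4 = 0 + 0 :: ∅
LTS(Q): 4 reachable states
  n0 = rec X. a.(a.(a.X)\{a} + a.(0 + 0)) :: --a--▸ n1
  n1 = a.(a.(rec X. a.(a.(a.X)\{a} + a.(0 + 0))))\{a} + a.(0 + 0) :: --a--▸ n2, --a--▸ n3
  n2 = (a.(rec X. a.(a.(a.X)\{a} + a.(0 + 0))))\{a} :: ∅
  n3 = 0 + 0 :: ∅
Trace ⟨ab⟩ through P, begin at {m0}:
  step 1 (a): {m1}
  step 2 (b): {m3}
  P completes σ.
Trace ⟨ab⟩ through Q, begin at {n0}:
  step 1 (a): {n1}
  step 2 (b): ∅ (Q stuck)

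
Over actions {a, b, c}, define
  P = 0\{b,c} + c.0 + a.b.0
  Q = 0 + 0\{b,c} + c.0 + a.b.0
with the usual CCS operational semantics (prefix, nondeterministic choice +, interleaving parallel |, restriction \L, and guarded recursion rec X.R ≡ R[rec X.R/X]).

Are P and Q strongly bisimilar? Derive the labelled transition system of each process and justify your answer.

Reachable graph of P (3 states):
  s0 = 0\{b,c} + c.0 + a.b.0 :: =a=> s1, =c=> s2
  s1 = b.0 :: =b=> s2
  s2 = 0 :: stopped
Reachable graph of Q (3 states):
  t0 = 0 + 0\{b,c} + c.0 + a.b.0 :: =a=> t1, =c=> t2
  t1 = b.0 :: =b=> t2
  t2 = 0 :: stopped
Partition-refinement fixed point:
  B0 = {s0, t0}
  B1 = {s1, t1}
  B2 = {s2, t2}
s0 ∈ B0, t0 ∈ B0 → same block

P ~ Q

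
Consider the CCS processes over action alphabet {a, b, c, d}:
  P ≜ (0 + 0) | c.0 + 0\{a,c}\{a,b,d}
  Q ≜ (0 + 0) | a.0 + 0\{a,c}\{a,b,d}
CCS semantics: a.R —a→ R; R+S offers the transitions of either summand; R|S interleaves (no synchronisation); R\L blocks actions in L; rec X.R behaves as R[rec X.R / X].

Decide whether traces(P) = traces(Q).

P's transition system — 2 states:
  s0 = (0 + 0) | c.0 + 0\{a,c}\{a,b,d} → =c=> s1
  s1 = (0 + 0) | 0 → deadlocked
Q's transition system — 2 states:
  t0 = (0 + 0) | a.0 + 0\{a,c}\{a,b,d} → =a=> t1
  t1 = (0 + 0) | 0 → deadlocked
Executing c from P (initial set {s0}):
  [1] c ⇒ {s1}
  ✓ P
Executing c from Q (initial set {t0}):
  [1] c ⇒ no successor for Q

trace-distinct — witness ⟨c⟩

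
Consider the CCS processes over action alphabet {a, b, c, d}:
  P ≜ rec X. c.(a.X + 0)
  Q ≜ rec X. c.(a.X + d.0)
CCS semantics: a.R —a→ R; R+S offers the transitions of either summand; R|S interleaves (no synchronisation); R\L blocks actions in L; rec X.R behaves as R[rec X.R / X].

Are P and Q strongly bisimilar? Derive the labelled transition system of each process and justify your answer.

Reachable graph of P (2 states):
  p0 = rec X. c.(a.X + 0) | =c=> p1
  p1 = a.(rec X. c.(a.X + 0)) + 0 | =a=> p0
Reachable graph of Q (3 states):
  q0 = rec X. c.(a.X + d.0) | =c=> q1
  q1 = a.(rec X. c.(a.X + d.0)) + d.0 | =a=> q0, =d=> q2
  q2 = 0 | deadlocked
Coarsest stable partition (strong bisimilarity classes):
  B0 = {p0}
  B1 = {p1}
  B2 = {q0}
  B3 = {q1}
  B4 = {q2}
p0 ∈ B0, q0 ∈ B2 → different blocks

not bisimilar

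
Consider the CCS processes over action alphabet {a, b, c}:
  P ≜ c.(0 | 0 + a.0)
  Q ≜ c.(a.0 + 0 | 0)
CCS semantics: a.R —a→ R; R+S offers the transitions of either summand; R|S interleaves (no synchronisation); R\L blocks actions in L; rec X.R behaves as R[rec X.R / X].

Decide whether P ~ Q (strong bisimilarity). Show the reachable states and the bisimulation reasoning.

bisimilar

Reachable graph of P (3 states):
  m0 = c.(0 | 0 + a.0) → -c-> m1
  m1 = 0 | 0 + a.0 → -a-> m2
  m2 = 0 → deadlocked
Reachable graph of Q (3 states):
  n0 = c.(a.0 + 0 | 0) → -c-> n1
  n1 = a.0 + 0 | 0 → -a-> n2
  n2 = 0 → deadlocked
Coarsest stable partition (strong bisimilarity classes):
  B0 = {m0, n0}
  B1 = {m1, n1}
  B2 = {m2, n2}
m0 ∈ B0, n0 ∈ B0 → same block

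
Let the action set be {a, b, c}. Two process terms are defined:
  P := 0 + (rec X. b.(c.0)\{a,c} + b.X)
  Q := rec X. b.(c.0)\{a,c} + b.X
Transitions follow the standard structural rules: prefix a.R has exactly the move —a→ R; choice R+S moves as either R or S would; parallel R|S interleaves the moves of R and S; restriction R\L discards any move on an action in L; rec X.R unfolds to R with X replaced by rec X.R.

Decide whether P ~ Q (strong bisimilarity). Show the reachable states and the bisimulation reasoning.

YES

P's transition system — 3 states:
  s0 = 0 + (rec X. b.(c.0)\{a,c} + b.X) → -b-> s1, -b-> s2
  s1 = (c.0)\{a,c} → (no moves)
  s2 = rec X. b.(c.0)\{a,c} + b.X → -b-> s1, -b-> s2
Q's transition system — 2 states:
  t0 = rec X. b.(c.0)\{a,c} + b.X → -b-> t0, -b-> t1
  t1 = (c.0)\{a,c} → (no moves)
Coarsest stable partition (strong bisimilarity classes):
  B0 = {s0, s2, t0}
  B1 = {s1, t1}
s0 ∈ B0, t0 ∈ B0 → same block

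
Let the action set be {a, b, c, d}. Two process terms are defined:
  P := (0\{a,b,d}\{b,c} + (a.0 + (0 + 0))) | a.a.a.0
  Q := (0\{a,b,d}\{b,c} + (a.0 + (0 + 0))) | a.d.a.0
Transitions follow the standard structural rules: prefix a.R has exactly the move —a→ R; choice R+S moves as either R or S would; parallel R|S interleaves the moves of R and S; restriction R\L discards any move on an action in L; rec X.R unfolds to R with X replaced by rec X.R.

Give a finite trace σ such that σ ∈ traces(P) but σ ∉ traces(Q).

Reachable graph of P (8 states):
  p0 = (0\{a,b,d}\{b,c} + (a.0 + (0 + 0))) | a.a.a.0 :: --a--▸ p1, --a--▸ p2
  p1 = (0\{a,b,d}\{b,c} + (a.0 + (0 + 0))) | a.a.0 :: --a--▸ p3, --a--▸ p4
  p2 = 0 | a.a.a.0 :: --a--▸ p4
  p3 = (0\{a,b,d}\{b,c} + (a.0 + (0 + 0))) | a.0 :: --a--▸ p5, --a--▸ p6
  p4 = 0 | a.a.0 :: --a--▸ p6
  p5 = (0\{a,b,d}\{b,c} + (a.0 + (0 + 0))) | 0 :: --a--▸ p7
  p6 = 0 | a.0 :: --a--▸ p7
  p7 = 0 | 0 :: ∅
Reachable graph of Q (8 states):
  q0 = (0\{a,b,d}\{b,c} + (a.0 + (0 + 0))) | a.d.a.0 :: --a--▸ q1, --a--▸ q2
  q1 = (0\{a,b,d}\{b,c} + (a.0 + (0 + 0))) | d.a.0 :: --a--▸ q3, --d--▸ q4
  q2 = 0 | a.d.a.0 :: --a--▸ q3
  q3 = 0 | d.a.0 :: --d--▸ q5
  q4 = (0\{a,b,d}\{b,c} + (a.0 + (0 + 0))) | a.0 :: --a--▸ q5, --a--▸ q6
  q5 = 0 | a.0 :: --a--▸ q7
  q6 = (0\{a,b,d}\{b,c} + (a.0 + (0 + 0))) | 0 :: --a--▸ q7
  q7 = 0 | 0 :: ∅
Run σ = ⟨aaa⟩ on P: start {p0}
  [1] a ⇒ {p1, p2}
  [2] a ⇒ {p3, p4}
  [3] a ⇒ {p5, p6}
  — P admits the full trace.
Run σ = ⟨aaa⟩ on Q: start {q0}
  [1] a ⇒ {q1, q2}
  [2] a ⇒ {q3}
  [3] a ⇒ no successor for Q

aaa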